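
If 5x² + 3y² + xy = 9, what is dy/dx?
Differentiate both sides with respect to x, treating y as y(x). By the chain rule, any term containing y contributes a factor of y' = dy/dx when we differentiate it.

Move every term to one side and write the relation as F(x, y) = 0. Term by term,
  d/dx[5x^2] = 10x
  d/dx[xy] = x·y' + y
  d/dx[3y^2] = 6y·y'
  d/dx[-9] = 0

The pieces without y' make up ∂F/∂x and the coefficient of y' is ∂F/∂y:
  ∂F/∂x = 10x + y,
  ∂F/∂y = x + 6y.

Since d/dx[F] = ∂F/∂x + (∂F/∂y)·y' = 0, solve for y':
  (∂F/∂y)·y' = -∂F/∂x
  dy/dx = -(∂F/∂x)/(∂F/∂y) = -(10x + y)/(x + 6y) = (-10x - y)/(x + 6y)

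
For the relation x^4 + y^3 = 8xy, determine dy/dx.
Differentiate both sides with respect to x, treating y as y(x). By the chain rule, any term containing y contributes a factor of y' = dy/dx when we differentiate it.

Move every term to one side and write the relation as F(x, y) = 0. Term by term,
  d/dx[x^4] = 4x^3
  d/dx[-8xy] = -8x·y' - 8y
  d/dx[y^3] = 3y^2·y'

The pieces without y' make up ∂F/∂x and the coefficient of y' is ∂F/∂y:
  ∂F/∂x = 4x^3 - 8y,
  ∂F/∂y = -8x + 3y^2.

Since d/dx[F] = ∂F/∂x + (∂F/∂y)·y' = 0, solve for y':
  (∂F/∂y)·y' = -∂F/∂x
  dy/dx = -(∂F/∂x)/(∂F/∂y) = -(4x^3 - 8y)/(-8x + 3y^2) = 4(x^3 - 2y)/(8x - 3y^2)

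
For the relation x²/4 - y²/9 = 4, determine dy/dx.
Apply d/dx to both sides, remembering that y depends on x. Each occurrence of y therefore brings in a y' = dy/dx via the chain rule.

With F(x, y) equal to the left-hand side minus the right, differentiate F term by term:
  d/dx[x^2/4] = x/2
  d/dx[-y^2/9] = -2y·y'/9
  d/dx[-4] = 0
Adding these up, d/dx[F] = 0 becomes
  (x/2) + (-2y/9)·y' = 0,
so isolating y',
  dy/dx = -(x/2)/(-2y/9) = 9x/(4y)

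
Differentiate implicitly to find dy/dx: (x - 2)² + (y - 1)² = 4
Take d/dx of both sides. Since y is implicitly a function of x, the chain rule attaches a y' = dy/dx factor whenever we differentiate through y.

Set F(x, y) = (left side) − (right side), so the curve is F = 0. Differentiating each term of F:
  d/dx[(x - 2)^2] = 2x - 4
  d/dx[(y - 1)^2] = 2·y'(y - 1)
  d/dx[-4] = 0

Collecting, the y'-free part is the partial derivative in x and the y' coefficient is the partial derivative in y:
  ∂F/∂x = 2x - 4
  ∂F/∂y = 2y - 2

so d/dx[F(x, y(x))] = ∂F/∂x + (∂F/∂y)·y' = 0. Rearranging,
  dy/dx = -(∂F/∂x)/(∂F/∂y) = -(2x - 4)/(2y - 2) = (2 - x)/(y - 1)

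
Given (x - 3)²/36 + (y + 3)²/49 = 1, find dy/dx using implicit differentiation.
Apply d/dx to both sides, remembering that y depends on x. Each occurrence of y therefore brings in a y' = dy/dx via the chain rule.

With F(x, y) equal to the left-hand side minus the right, differentiate F term by term:
  d/dx[(x - 3)^2/36] = x/18 - 1/6
  d/dx[(y + 3)^2/49] = 2·y'(y + 3)/49
  d/dx[-1] = 0
Adding these up, d/dx[F] = 0 becomes
  (x/18 - 1/6) + (2y/49 + 6/49)·y' = 0,
so isolating y',
  dy/dx = -(x/18 - 1/6)/(2y/49 + 6/49)
        = -((x - 3)/18)/(2(y + 3)/49) = 49(3 - x)/(36(y + 3))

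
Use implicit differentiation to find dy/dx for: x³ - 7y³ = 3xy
Differentiate both sides with respect to x, treating y as y(x). By the chain rule, any term containing y contributes a factor of y' = dy/dx when we differentiate it.

Move every term to one side and write the relation as F(x, y) = 0. Term by term,
  d/dx[x^3] = 3x^2
  d/dx[-3xy] = -3x·y' - 3y
  d/dx[-7y^3] = -21y^2·y'

The pieces without y' make up ∂F/∂x and the coefficient of y' is ∂F/∂y:
  ∂F/∂x = 3x^2 - 3y,
  ∂F/∂y = -3x - 21y^2.

Since d/dx[F] = ∂F/∂x + (∂F/∂y)·y' = 0, solve for y':
  (∂F/∂y)·y' = -∂F/∂x
  dy/dx = -(∂F/∂x)/(∂F/∂y) = -(3x^2 - 3y)/(-3x - 21y^2) = (x^2 - y)/(x + 7y^2)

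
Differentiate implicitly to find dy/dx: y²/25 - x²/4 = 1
Take d/dx of both sides. Since y is implicitly a function of x, the chain rule attaches a y' = dy/dx factor whenever we differentiate through y.

Set F(x, y) = (left side) − (right side), so the curve is F = 0. Differentiating each term of F:
  d/dx[-x^2/4] = -x/2
  d/dx[y^2/25] = 2y·y'/25
  d/dx[-1] = 0

Collecting, the y'-free part is the partial derivative in x and the y' coefficient is the partial derivative in y:
  ∂F/∂x = -x/2
  ∂F/∂y = 2y/25

so d/dx[F(x, y(x))] = ∂F/∂x + (∂F/∂y)·y' = 0. Rearranging,
  dy/dx = -(∂F/∂x)/(∂F/∂y) = -(-x/2)/(2y/25) = 25x/(4y)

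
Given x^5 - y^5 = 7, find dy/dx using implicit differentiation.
Differentiate the relation implicitly: treat y = y(x) and apply the chain rule, so every y-derivative picks up a y' = dy/dx factor.

With everything moved to the left-hand side, differentiate term by term:
  d/dx[x^5] = 5x^4
  d/dx[-y^5] = -5y^4·y'
  d/dx[-7] = 0

Separating the contributions that come from x directly and those that come through y:
  without y':      5x^4
  multiplying y':  -5y^4

so (5x^4) + (-5y^4)·y' = 0, and therefore
  dy/dx = -(5x^4)/(-5y^4) = x^4/y^4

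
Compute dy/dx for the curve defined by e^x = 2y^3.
Apply d/dx to both sides, remembering that y depends on x. Each occurrence of y therefore brings in a y' = dy/dx via the chain rule.

With F(x, y) equal to the left-hand side minus the right, differentiate F term by term:
  d/dx[-2y^3] = -6y^2·y'
  d/dx[e^(x)] = e^(x)
Adding these up, d/dx[F] = 0 becomes
  (e^(x)) + (-6y^2)·y' = 0,
so isolating y',
  dy/dx = -(e^(x))/(-6y^2) = e^(x)/(6y^2)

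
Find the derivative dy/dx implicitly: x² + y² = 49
Differentiate the relation implicitly: treat y = y(x) and apply the chain rule, so every y-derivative picks up a y' = dy/dx factor.

With everything moved to the left-hand side, differentiate term by term:
  d/dx[x^2] = 2x
  d/dx[y^2] = 2y·y'
  d/dx[-49] = 0

Separating the contributions that come from x directly and those that come through y:
  without y':      2x
  multiplying y':  2y

so (2x) + (2y)·y' = 0, and therefore
  dy/dx = -(2x)/(2y) = -x/y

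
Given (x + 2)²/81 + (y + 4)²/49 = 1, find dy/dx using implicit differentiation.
Apply d/dx to both sides, remembering that y depends on x. Each occurrence of y therefore brings in a y' = dy/dx via the chain rule.

With F(x, y) equal to the left-hand side minus the right, differentiate F term by term:
  d/dx[(x + 2)^2/81] = 2x/81 + 4/81
  d/dx[(y + 4)^2/49] = 2·y'(y + 4)/49
  d/dx[-1] = 0
Adding these up, d/dx[F] = 0 becomes
  (2x/81 + 4/81) + (2y/49 + 8/49)·y' = 0,
so isolating y',
  dy/dx = -(2x/81 + 4/81)/(2y/49 + 8/49)
        = -(2(x + 2)/81)/(2(y + 4)/49) = 49(-x - 2)/(81(y + 4))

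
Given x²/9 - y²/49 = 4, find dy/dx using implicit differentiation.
Differentiate both sides with respect to x, treating y as y(x). By the chain rule, any term containing y contributes a factor of y' = dy/dx when we differentiate it.

Move every term to one side and write the relation as F(x, y) = 0. Term by term,
  d/dx[x^2/9] = 2x/9
  d/dx[-y^2/49] = -2y·y'/49
  d/dx[-4] = 0

The pieces without y' make up ∂F/∂x and the coefficient of y' is ∂F/∂y:
  ∂F/∂x = 2x/9,
  ∂F/∂y = -2y/49.

Since d/dx[F] = ∂F/∂x + (∂F/∂y)·y' = 0, solve for y':
  (∂F/∂y)·y' = -∂F/∂x
  dy/dx = -(∂F/∂x)/(∂F/∂y) = -(2x/9)/(-2y/49) = 49x/(9y)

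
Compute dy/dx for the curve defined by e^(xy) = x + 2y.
Take d/dx of both sides. Since y is implicitly a function of x, the chain rule attaches a y' = dy/dx factor whenever we differentiate through y.

Set F(x, y) = (left side) − (right side), so the curve is F = 0. Differentiating each term of F:
  d/dx[-x] = -1
  d/dx[-2y] = -2·y'
  d/dx[e^(xy)] = (x·y' + y)·e^(xy)

Collecting, the y'-free part is the partial derivative in x and the y' coefficient is the partial derivative in y:
  ∂F/∂x = y·e^(xy) - 1
  ∂F/∂y = x·e^(xy) - 2

so d/dx[F(x, y(x))] = ∂F/∂x + (∂F/∂y)·y' = 0. Rearranging,
  dy/dx = -(∂F/∂x)/(∂F/∂y) = -(y·e^(xy) - 1)/(x·e^(xy) - 2) = (-y·e^(xy) + 1)/(x·e^(xy) - 2)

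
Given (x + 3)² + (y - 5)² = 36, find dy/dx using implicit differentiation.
Apply d/dx to both sides, remembering that y depends on x. Each occurrence of y therefore brings in a y' = dy/dx via the chain rule.

With F(x, y) equal to the left-hand side minus the right, differentiate F term by term:
  d/dx[(x + 3)^2] = 2x + 6
  d/dx[(y - 5)^2] = 2·y'(y - 5)
  d/dx[-36] = 0
Adding these up, d/dx[F] = 0 becomes
  (2x + 6) + (2y - 10)·y' = 0,
so isolating y',
  dy/dx = -(2x + 6)/(2y - 10) = (-x - 3)/(y - 5)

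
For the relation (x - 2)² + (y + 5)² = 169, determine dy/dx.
Differentiate the relation implicitly: treat y = y(x) and apply the chain rule, so every y-derivative picks up a y' = dy/dx factor.

With everything moved to the left-hand side, differentiate term by term:
  d/dx[(x - 2)^2] = 2x - 4
  d/dx[(y + 5)^2] = 2·y'(y + 5)
  d/dx[-169] = 0

Separating the contributions that come from x directly and those that come through y:
  without y':      2x - 4
  multiplying y':  2y + 10

so (2x - 4) + (2y + 10)·y' = 0, and therefore
  dy/dx = -(2x - 4)/(2y + 10) = (2 - x)/(y + 5)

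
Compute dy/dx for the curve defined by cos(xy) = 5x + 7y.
Take d/dx of both sides. Since y is implicitly a function of x, the chain rule attaches a y' = dy/dx factor whenever we differentiate through y.

Set F(x, y) = (left side) − (right side), so the curve is F = 0. Differentiating each term of F:
  d/dx[-5x] = -5
  d/dx[-7y] = -7·y'
  d/dx[cos(xy)] = -(x·y' + y)·sin(xy)

Collecting, the y'-free part is the partial derivative in x and the y' coefficient is the partial derivative in y:
  ∂F/∂x = -y·sin(xy) - 5
  ∂F/∂y = -x·sin(xy) - 7

so d/dx[F(x, y(x))] = ∂F/∂x + (∂F/∂y)·y' = 0. Rearranging,
  dy/dx = -(∂F/∂x)/(∂F/∂y) = -(-y·sin(xy) - 5)/(-x·sin(xy) - 7) = -(y·sin(xy) + 5)/(x·sin(xy) + 7)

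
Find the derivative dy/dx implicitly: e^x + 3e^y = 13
Apply d/dx to both sides, remembering that y depends on x. Each occurrence of y therefore brings in a y' = dy/dx via the chain rule.

With F(x, y) equal to the left-hand side minus the right, differentiate F term by term:
  d/dx[e^(x)] = e^(x)
  d/dx[3e^(y)] = 3·y'·e^(y)
  d/dx[-13] = 0
Adding these up, d/dx[F] = 0 becomes
  (e^(x)) + (3e^(y))·y' = 0,
so isolating y',
  dy/dx = -(e^(x))/(3e^(y)) = -e^(x - y)/3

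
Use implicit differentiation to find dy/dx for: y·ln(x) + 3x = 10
Differentiate the relation implicitly: treat y = y(x) and apply the chain rule, so every y-derivative picks up a y' = dy/dx factor.

With everything moved to the left-hand side, differentiate term by term:
  d/dx[3x] = 3
  d/dx[y·ln(x)] = y'·ln(x) + y/x
  d/dx[-10] = 0

Separating the contributions that come from x directly and those that come through y:
  without y':      3 + y/x
  multiplying y':  ln(x)

so (3 + y/x) + (ln(x))·y' = 0, and therefore
  dy/dx = -(3 + y/x)/(ln(x))
        = -((3x + y)/x)/(ln(x)) = (-3x - y)/(x·ln(x))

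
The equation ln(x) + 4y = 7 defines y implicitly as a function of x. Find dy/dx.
Apply d/dx to both sides, remembering that y depends on x. Each occurrence of y therefore brings in a y' = dy/dx via the chain rule.

With F(x, y) equal to the left-hand side minus the right, differentiate F term by term:
  d/dx[4y] = 4·y'
  d/dx[ln(x)] = 1/x
  d/dx[-7] = 0
Adding these up, d/dx[F] = 0 becomes
  (1/x) + (4)·y' = 0,
so isolating y',
  dy/dx = -(1/x)/(4) = -1/(4x)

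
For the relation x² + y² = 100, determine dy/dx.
Differentiate both sides with respect to x, treating y as y(x). By the chain rule, any term containing y contributes a factor of y' = dy/dx when we differentiate it.

Move every term to one side and write the relation as F(x, y) = 0. Term by term,
  d/dx[x^2] = 2x
  d/dx[y^2] = 2y·y'
  d/dx[-100] = 0

The pieces without y' make up ∂F/∂x and the coefficient of y' is ∂F/∂y:
  ∂F/∂x = 2x,
  ∂F/∂y = 2y.

Since d/dx[F] = ∂F/∂x + (∂F/∂y)·y' = 0, solve for y':
  (∂F/∂y)·y' = -∂F/∂x
  dy/dx = -(∂F/∂x)/(∂F/∂y) = -(2x)/(2y) = -x/y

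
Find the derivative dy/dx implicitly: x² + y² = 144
Differentiate the relation implicitly: treat y = y(x) and apply the chain rule, so every y-derivative picks up a y' = dy/dx factor.

With everything moved to the left-hand side, differentiate term by term:
  d/dx[x^2] = 2x
  d/dx[y^2] = 2y·y'
  d/dx[-144] = 0

Separating the contributions that come from x directly and those that come through y:
  without y':      2x
  multiplying y':  2y

so (2x) + (2y)·y' = 0, and therefore
  dy/dx = -(2x)/(2y) = -x/y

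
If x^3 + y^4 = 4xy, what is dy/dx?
Differentiate the relation implicitly: treat y = y(x) and apply the chain rule, so every y-derivative picks up a y' = dy/dx factor.

With everything moved to the left-hand side, differentiate term by term:
  d/dx[x^3] = 3x^2
  d/dx[-4xy] = -4x·y' - 4y
  d/dx[y^4] = 4y^3·y'

Separating the contributions that come from x directly and those that come through y:
  without y':      3x^2 - 4y
  multiplying y':  -4x + 4y^3

so (3x^2 - 4y) + (-4x + 4y^3)·y' = 0, and therefore
  dy/dx = -(3x^2 - 4y)/(-4x + 4y^3) = (3x^2/4 - y)/(x - y^3)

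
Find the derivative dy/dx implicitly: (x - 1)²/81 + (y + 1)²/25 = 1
Apply d/dx to both sides, remembering that y depends on x. Each occurrence of y therefore brings in a y' = dy/dx via the chain rule.

With F(x, y) equal to the left-hand side minus the right, differentiate F term by term:
  d/dx[(x - 1)^2/81] = 2x/81 - 2/81
  d/dx[(y + 1)^2/25] = 2·y'(y + 1)/25
  d/dx[-1] = 0
Adding these up, d/dx[F] = 0 becomes
  (2x/81 - 2/81) + (2y/25 + 2/25)·y' = 0,
so isolating y',
  dy/dx = -(2x/81 - 2/81)/(2y/25 + 2/25)
        = -(2(x - 1)/81)/(2(y + 1)/25) = 25(1 - x)/(81(y + 1))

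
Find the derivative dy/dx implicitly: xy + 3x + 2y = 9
Differentiate both sides with respect to x, treating y as y(x). By the chain rule, any term containing y contributes a factor of y' = dy/dx when we differentiate it.

Move every term to one side and write the relation as F(x, y) = 0. Term by term,
  d/dx[xy] = x·y' + y
  d/dx[3x] = 3
  d/dx[2y] = 2·y'
  d/dx[-9] = 0

The pieces without y' make up ∂F/∂x and the coefficient of y' is ∂F/∂y:
  ∂F/∂x = y + 3,
  ∂F/∂y = x + 2.

Since d/dx[F] = ∂F/∂x + (∂F/∂y)·y' = 0, solve for y':
  (∂F/∂y)·y' = -∂F/∂x
  dy/dx = -(∂F/∂x)/(∂F/∂y) = -(y + 3)/(x + 2) = (-y - 3)/(x + 2)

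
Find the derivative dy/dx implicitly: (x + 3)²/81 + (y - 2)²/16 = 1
Differentiate both sides with respect to x, treating y as y(x). By the chain rule, any term containing y contributes a factor of y' = dy/dx when we differentiate it.

Move every term to one side and write the relation as F(x, y) = 0. Term by term,
  d/dx[(x + 3)^2/81] = 2x/81 + 2/27
  d/dx[(y - 2)^2/16] = y'(y - 2)/8
  d/dx[-1] = 0

The pieces without y' make up ∂F/∂x and the coefficient of y' is ∂F/∂y:
  ∂F/∂x = 2x/81 + 2/27,
  ∂F/∂y = y/8 - 1/4.

Since d/dx[F] = ∂F/∂x + (∂F/∂y)·y' = 0, solve for y':
  (∂F/∂y)·y' = -∂F/∂x
  dy/dx = -(∂F/∂x)/(∂F/∂y) = -(2x/81 + 2/27)/(y/8 - 1/4)
        = -(2(x + 3)/81)/((y - 2)/8) = 16(-x - 3)/(81(y - 2))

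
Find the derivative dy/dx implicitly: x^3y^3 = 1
Apply d/dx to both sides, remembering that y depends on x. Each occurrence of y therefore brings in a y' = dy/dx via the chain rule.

With F(x, y) equal to the left-hand side minus the right, differentiate F term by term:
  d/dx[x^3y^3] = 3x^3y^2·y' + 3x^2y^3
  d/dx[-1] = 0
Adding these up, d/dx[F] = 0 becomes
  (3x^2y^3) + (3x^3y^2)·y' = 0,
so isolating y',
  dy/dx = -(3x^2y^3)/(3x^3y^2) = -y/x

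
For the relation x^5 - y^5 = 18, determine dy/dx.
Take d/dx of both sides. Since y is implicitly a function of x, the chain rule attaches a y' = dy/dx factor whenever we differentiate through y.

Set F(x, y) = (left side) − (right side), so the curve is F = 0. Differentiating each term of F:
  d/dx[x^5] = 5x^4
  d/dx[-y^5] = -5y^4·y'
  d/dx[-18] = 0

Collecting, the y'-free part is the partial derivative in x and the y' coefficient is the partial derivative in y:
  ∂F/∂x = 5x^4
  ∂F/∂y = -5y^4

so d/dx[F(x, y(x))] = ∂F/∂x + (∂F/∂y)·y' = 0. Rearranging,
  dy/dx = -(∂F/∂x)/(∂F/∂y) = -(5x^4)/(-5y^4) = x^4/y^4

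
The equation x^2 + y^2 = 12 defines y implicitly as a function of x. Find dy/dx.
Apply d/dx to both sides, remembering that y depends on x. Each occurrence of y therefore brings in a y' = dy/dx via the chain rule.

With F(x, y) equal to the left-hand side minus the right, differentiate F term by term:
  d/dx[x^2] = 2x
  d/dx[y^2] = 2y·y'
  d/dx[-12] = 0
Adding these up, d/dx[F] = 0 becomes
  (2x) + (2y)·y' = 0,
so isolating y',
  dy/dx = -(2x)/(2y) = -x/y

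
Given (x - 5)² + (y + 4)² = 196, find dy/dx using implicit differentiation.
Differentiate both sides with respect to x, treating y as y(x). By the chain rule, any term containing y contributes a factor of y' = dy/dx when we differentiate it.

Move every term to one side and write the relation as F(x, y) = 0. Term by term,
  d/dx[(x - 5)^2] = 2x - 10
  d/dx[(y + 4)^2] = 2·y'(y + 4)
  d/dx[-196] = 0

The pieces without y' make up ∂F/∂x and the coefficient of y' is ∂F/∂y:
  ∂F/∂x = 2x - 10,
  ∂F/∂y = 2y + 8.

Since d/dx[F] = ∂F/∂x + (∂F/∂y)·y' = 0, solve for y':
  (∂F/∂y)·y' = -∂F/∂x
  dy/dx = -(∂F/∂x)/(∂F/∂y) = -(2x - 10)/(2y + 8) = (5 - x)/(y + 4)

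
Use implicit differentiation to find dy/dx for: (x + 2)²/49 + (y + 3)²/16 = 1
Differentiate the relation implicitly: treat y = y(x) and apply the chain rule, so every y-derivative picks up a y' = dy/dx factor.

With everything moved to the left-hand side, differentiate term by term:
  d/dx[(x + 2)^2/49] = 2x/49 + 4/49
  d/dx[(y + 3)^2/16] = y'(y + 3)/8
  d/dx[-1] = 0

Separating the contributions that come from x directly and those that come through y:
  without y':      2x/49 + 4/49
  multiplying y':  y/8 + 3/8

so (2x/49 + 4/49) + (y/8 + 3/8)·y' = 0, and therefore
  dy/dx = -(2x/49 + 4/49)/(y/8 + 3/8)
        = -(2(x + 2)/49)/((y + 3)/8) = 16(-x - 2)/(49(y + 3))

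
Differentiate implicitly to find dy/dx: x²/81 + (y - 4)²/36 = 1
Apply d/dx to both sides, remembering that y depends on x. Each occurrence of y therefore brings in a y' = dy/dx via the chain rule.

With F(x, y) equal to the left-hand side minus the right, differentiate F term by term:
  d/dx[x^2/81] = 2x/81
  d/dx[(y - 4)^2/36] = y'(y - 4)/18
  d/dx[-1] = 0
Adding these up, d/dx[F] = 0 becomes
  (2x/81) + (y/18 - 2/9)·y' = 0,
so isolating y',
  dy/dx = -(2x/81)/(y/18 - 2/9)
        = -(2x/81)/((y - 4)/18) = -4x/(9y - 36)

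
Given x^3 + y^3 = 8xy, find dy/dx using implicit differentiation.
Differentiate both sides with respect to x, treating y as y(x). By the chain rule, any term containing y contributes a factor of y' = dy/dx when we differentiate it.

Move every term to one side and write the relation as F(x, y) = 0. Term by term,
  d/dx[x^3] = 3x^2
  d/dx[-8xy] = -8x·y' - 8y
  d/dx[y^3] = 3y^2·y'

The pieces without y' make up ∂F/∂x and the coefficient of y' is ∂F/∂y:
  ∂F/∂x = 3x^2 - 8y,
  ∂F/∂y = -8x + 3y^2.

Since d/dx[F] = ∂F/∂x + (∂F/∂y)·y' = 0, solve for y':
  (∂F/∂y)·y' = -∂F/∂x
  dy/dx = -(∂F/∂x)/(∂F/∂y) = -(3x^2 - 8y)/(-8x + 3y^2) = (3x^2 - 8y)/(8x - 3y^2)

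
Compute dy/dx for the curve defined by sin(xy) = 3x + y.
Differentiate the relation implicitly: treat y = y(x) and apply the chain rule, so every y-derivative picks up a y' = dy/dx factor.

With everything moved to the left-hand side, differentiate term by term:
  d/dx[-3x] = -3
  d/dx[-y] = -y'
  d/dx[sin(xy)] = (x·y' + y)·cos(xy)

Separating the contributions that come from x directly and those that come through y:
  without y':      y·cos(xy) - 3
  multiplying y':  x·cos(xy) - 1

so (y·cos(xy) - 3) + (x·cos(xy) - 1)·y' = 0, and therefore
  dy/dx = -(y·cos(xy) - 3)/(x·cos(xy) - 1) = (-y·cos(xy) + 3)/(x·cos(xy) - 1)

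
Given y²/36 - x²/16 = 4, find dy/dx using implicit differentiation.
Take d/dx of both sides. Since y is implicitly a function of x, the chain rule attaches a y' = dy/dx factor whenever we differentiate through y.

Set F(x, y) = (left side) − (right side), so the curve is F = 0. Differentiating each term of F:
  d/dx[-x^2/16] = -x/8
  d/dx[y^2/36] = y·y'/18
  d/dx[-4] = 0

Collecting, the y'-free part is the partial derivative in x and the y' coefficient is the partial derivative in y:
  ∂F/∂x = -x/8
  ∂F/∂y = y/18

so d/dx[F(x, y(x))] = ∂F/∂x + (∂F/∂y)·y' = 0. Rearranging,
  dy/dx = -(∂F/∂x)/(∂F/∂y) = -(-x/8)/(y/18) = 9x/(4y)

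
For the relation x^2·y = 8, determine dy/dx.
Differentiate the relation implicitly: treat y = y(x) and apply the chain rule, so every y-derivative picks up a y' = dy/dx factor.

With everything moved to the left-hand side, differentiate term by term:
  d/dx[x^2y] = x^2·y' + 2xy
  d/dx[-8] = 0

Separating the contributions that come from x directly and those that come through y:
  without y':      2xy
  multiplying y':  x^2

so (2xy) + (x^2)·y' = 0, and therefore
  dy/dx = -(2xy)/(x^2) = -2y/x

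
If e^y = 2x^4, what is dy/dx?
Differentiate both sides with respect to x, treating y as y(x). By the chain rule, any term containing y contributes a factor of y' = dy/dx when we differentiate it.

Move every term to one side and write the relation as F(x, y) = 0. Term by term,
  d/dx[-2x^4] = -8x^3
  d/dx[e^(y)] = y'·e^(y)

The pieces without y' make up ∂F/∂x and the coefficient of y' is ∂F/∂y:
  ∂F/∂x = -8x^3,
  ∂F/∂y = e^(y).

Since d/dx[F] = ∂F/∂x + (∂F/∂y)·y' = 0, solve for y':
  (∂F/∂y)·y' = -∂F/∂x
  dy/dx = -(∂F/∂x)/(∂F/∂y) = -(-8x^3)/(e^(y)) = 8x^3e^(-y)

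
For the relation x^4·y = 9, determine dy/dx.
Take d/dx of both sides. Since y is implicitly a function of x, the chain rule attaches a y' = dy/dx factor whenever we differentiate through y.

Set F(x, y) = (left side) − (right side), so the curve is F = 0. Differentiating each term of F:
  d/dx[x^4y] = x^4·y' + 4x^3y
  d/dx[-9] = 0

Collecting, the y'-free part is the partial derivative in x and the y' coefficient is the partial derivative in y:
  ∂F/∂x = 4x^3y
  ∂F/∂y = x^4

so d/dx[F(x, y(x))] = ∂F/∂x + (∂F/∂y)·y' = 0. Rearranging,
  dy/dx = -(∂F/∂x)/(∂F/∂y) = -(4x^3y)/(x^4) = -4y/x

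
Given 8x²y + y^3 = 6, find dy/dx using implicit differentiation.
Differentiate both sides with respect to x, treating y as y(x). By the chain rule, any term containing y contributes a factor of y' = dy/dx when we differentiate it.

Move every term to one side and write the relation as F(x, y) = 0. Term by term,
  d/dx[8x^2y] = 8x^2·y' + 16xy
  d/dx[y^3] = 3y^2·y'
  d/dx[-6] = 0

The pieces without y' make up ∂F/∂x and the coefficient of y' is ∂F/∂y:
  ∂F/∂x = 16xy,
  ∂F/∂y = 8x^2 + 3y^2.

Since d/dx[F] = ∂F/∂x + (∂F/∂y)·y' = 0, solve for y':
  (∂F/∂y)·y' = -∂F/∂x
  dy/dx = -(∂F/∂x)/(∂F/∂y) = -(16xy)/(8x^2 + 3y^2) = -16xy/(8x^2 + 3y^2)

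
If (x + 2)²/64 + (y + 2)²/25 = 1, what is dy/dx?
Differentiate the relation implicitly: treat y = y(x) and apply the chain rule, so every y-derivative picks up a y' = dy/dx factor.

With everything moved to the left-hand side, differentiate term by term:
  d/dx[(x + 2)^2/64] = x/32 + 1/16
  d/dx[(y + 2)^2/25] = 2·y'(y + 2)/25
  d/dx[-1] = 0

Separating the contributions that come from x directly and those that come through y:
  without y':      x/32 + 1/16
  multiplying y':  2y/25 + 4/25

so (x/32 + 1/16) + (2y/25 + 4/25)·y' = 0, and therefore
  dy/dx = -(x/32 + 1/16)/(2y/25 + 4/25)
        = -((x + 2)/32)/(2(y + 2)/25) = 25(-x - 2)/(64(y + 2))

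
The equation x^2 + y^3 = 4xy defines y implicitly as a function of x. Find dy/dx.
Apply d/dx to both sides, remembering that y depends on x. Each occurrence of y therefore brings in a y' = dy/dx via the chain rule.

With F(x, y) equal to the left-hand side minus the right, differentiate F term by term:
  d/dx[x^2] = 2x
  d/dx[-4xy] = -4x·y' - 4y
  d/dx[y^3] = 3y^2·y'
Adding these up, d/dx[F] = 0 becomes
  (2x - 4y) + (-4x + 3y^2)·y' = 0,
so isolating y',
  dy/dx = -(2x - 4y)/(-4x + 3y^2) = 2(x - 2y)/(4x - 3y^2)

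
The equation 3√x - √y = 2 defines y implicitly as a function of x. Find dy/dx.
Apply d/dx to both sides, remembering that y depends on x. Each occurrence of y therefore brings in a y' = dy/dx via the chain rule.

With F(x, y) equal to the left-hand side minus the right, differentiate F term by term:
  d/dx[3√(x)] = 3/(2√(x))
  d/dx[-√(y)] = -y'/(2√(y))
  d/dx[-2] = 0
Adding these up, d/dx[F] = 0 becomes
  (3/(2√(x))) + (-1/(2√(y)))·y' = 0,
so isolating y',
  dy/dx = -(3/(2√(x)))/(-1/(2√(y))) = 3√(y)/√(x)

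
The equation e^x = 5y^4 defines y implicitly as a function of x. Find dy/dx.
Differentiate both sides with respect to x, treating y as y(x). By the chain rule, any term containing y contributes a factor of y' = dy/dx when we differentiate it.

Move every term to one side and write the relation as F(x, y) = 0. Term by term,
  d/dx[-5y^4] = -20y^3·y'
  d/dx[e^(x)] = e^(x)

The pieces without y' make up ∂F/∂x and the coefficient of y' is ∂F/∂y:
  ∂F/∂x = e^(x),
  ∂F/∂y = -20y^3.

Since d/dx[F] = ∂F/∂x + (∂F/∂y)·y' = 0, solve for y':
  (∂F/∂y)·y' = -∂F/∂x
  dy/dx = -(∂F/∂x)/(∂F/∂y) = -(e^(x))/(-20y^3) = e^(x)/(20y^3)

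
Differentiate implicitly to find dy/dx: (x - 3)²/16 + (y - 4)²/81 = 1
Apply d/dx to both sides, remembering that y depends on x. Each occurrence of y therefore brings in a y' = dy/dx via the chain rule.

With F(x, y) equal to the left-hand side minus the right, differentiate F term by term:
  d/dx[(x - 3)^2/16] = x/8 - 3/8
  d/dx[(y - 4)^2/81] = 2·y'(y - 4)/81
  d/dx[-1] = 0
Adding these up, d/dx[F] = 0 becomes
  (x/8 - 3/8) + (2y/81 - 8/81)·y' = 0,
so isolating y',
  dy/dx = -(x/8 - 3/8)/(2y/81 - 8/81)
        = -((x - 3)/8)/(2(y - 4)/81) = 81(3 - x)/(16(y - 4))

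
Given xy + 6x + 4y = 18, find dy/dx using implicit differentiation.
Take d/dx of both sides. Since y is implicitly a function of x, the chain rule attaches a y' = dy/dx factor whenever we differentiate through y.

Set F(x, y) = (left side) − (right side), so the curve is F = 0. Differentiating each term of F:
  d/dx[xy] = x·y' + y
  d/dx[6x] = 6
  d/dx[4y] = 4·y'
  d/dx[-18] = 0

Collecting, the y'-free part is the partial derivative in x and the y' coefficient is the partial derivative in y:
  ∂F/∂x = y + 6
  ∂F/∂y = x + 4

so d/dx[F(x, y(x))] = ∂F/∂x + (∂F/∂y)·y' = 0. Rearranging,
  dy/dx = -(∂F/∂x)/(∂F/∂y) = -(y + 6)/(x + 4) = (-y - 6)/(x + 4)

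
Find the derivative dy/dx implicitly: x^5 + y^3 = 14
Differentiate both sides with respect to x, treating y as y(x). By the chain rule, any term containing y contributes a factor of y' = dy/dx when we differentiate it.

Move every term to one side and write the relation as F(x, y) = 0. Term by term,
  d/dx[x^5] = 5x^4
  d/dx[y^3] = 3y^2·y'
  d/dx[-14] = 0

The pieces without y' make up ∂F/∂x and the coefficient of y' is ∂F/∂y:
  ∂F/∂x = 5x^4,
  ∂F/∂y = 3y^2.

Since d/dx[F] = ∂F/∂x + (∂F/∂y)·y' = 0, solve for y':
  (∂F/∂y)·y' = -∂F/∂x
  dy/dx = -(∂F/∂x)/(∂F/∂y) = -(5x^4)/(3y^2) = -5x^4/(3y^2)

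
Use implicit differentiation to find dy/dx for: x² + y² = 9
Differentiate the relation implicitly: treat y = y(x) and apply the chain rule, so every y-derivative picks up a y' = dy/dx factor.

With everything moved to the left-hand side, differentiate term by term:
  d/dx[x^2] = 2x
  d/dx[y^2] = 2y·y'
  d/dx[-9] = 0

Separating the contributions that come from x directly and those that come through y:
  without y':      2x
  multiplying y':  2y

so (2x) + (2y)·y' = 0, and therefore
  dy/dx = -(2x)/(2y) = -x/y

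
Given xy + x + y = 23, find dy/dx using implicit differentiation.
Apply d/dx to both sides, remembering that y depends on x. Each occurrence of y therefore brings in a y' = dy/dx via the chain rule.

With F(x, y) equal to the left-hand side minus the right, differentiate F term by term:
  d/dx[xy] = x·y' + y
  d/dx[x] = 1
  d/dx[y] = y'
  d/dx[-23] = 0
Adding these up, d/dx[F] = 0 becomes
  (y + 1) + (x + 1)·y' = 0,
so isolating y',
  dy/dx = -(y + 1)/(x + 1) = (-y - 1)/(x + 1)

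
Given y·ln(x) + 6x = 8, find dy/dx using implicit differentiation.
Apply d/dx to both sides, remembering that y depends on x. Each occurrence of y therefore brings in a y' = dy/dx via the chain rule.

With F(x, y) equal to the left-hand side minus the right, differentiate F term by term:
  d/dx[6x] = 6
  d/dx[y·ln(x)] = y'·ln(x) + y/x
  d/dx[-8] = 0
Adding these up, d/dx[F] = 0 becomes
  (6 + y/x) + (ln(x))·y' = 0,
so isolating y',
  dy/dx = -(6 + y/x)/(ln(x))
        = -((6x + y)/x)/(ln(x)) = (-6x - y)/(x·ln(x))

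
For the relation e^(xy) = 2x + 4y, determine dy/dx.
Take d/dx of both sides. Since y is implicitly a function of x, the chain rule attaches a y' = dy/dx factor whenever we differentiate through y.

Set F(x, y) = (left side) − (right side), so the curve is F = 0. Differentiating each term of F:
  d/dx[-2x] = -2
  d/dx[-4y] = -4·y'
  d/dx[e^(xy)] = (x·y' + y)·e^(xy)

Collecting, the y'-free part is the partial derivative in x and the y' coefficient is the partial derivative in y:
  ∂F/∂x = y·e^(xy) - 2
  ∂F/∂y = x·e^(xy) - 4

so d/dx[F(x, y(x))] = ∂F/∂x + (∂F/∂y)·y' = 0. Rearranging,
  dy/dx = -(∂F/∂x)/(∂F/∂y) = -(y·e^(xy) - 2)/(x·e^(xy) - 4) = (-y·e^(xy) + 2)/(x·e^(xy) - 4)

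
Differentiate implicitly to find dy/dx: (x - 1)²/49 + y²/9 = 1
Differentiate the relation implicitly: treat y = y(x) and apply the chain rule, so every y-derivative picks up a y' = dy/dx factor.

With everything moved to the left-hand side, differentiate term by term:
  d/dx[y^2/9] = 2y·y'/9
  d/dx[(x - 1)^2/49] = 2x/49 - 2/49
  d/dx[-1] = 0

Separating the contributions that come from x directly and those that come through y:
  without y':      2x/49 - 2/49
  multiplying y':  2y/9

so (2x/49 - 2/49) + (2y/9)·y' = 0, and therefore
  dy/dx = -(2x/49 - 2/49)/(2y/9)
        = -(2(x - 1)/49)/(2y/9) = 9(1 - x)/(49y)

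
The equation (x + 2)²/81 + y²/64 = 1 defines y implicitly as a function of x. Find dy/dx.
Differentiate the relation implicitly: treat y = y(x) and apply the chain rule, so every y-derivative picks up a y' = dy/dx factor.

With everything moved to the left-hand side, differentiate term by term:
  d/dx[y^2/64] = y·y'/32
  d/dx[(x + 2)^2/81] = 2x/81 + 4/81
  d/dx[-1] = 0

Separating the contributions that come from x directly and those that come through y:
  without y':      2x/81 + 4/81
  multiplying y':  y/32

so (2x/81 + 4/81) + (y/32)·y' = 0, and therefore
  dy/dx = -(2x/81 + 4/81)/(y/32)
        = -(2(x + 2)/81)/(y/32) = 64(-x - 2)/(81y)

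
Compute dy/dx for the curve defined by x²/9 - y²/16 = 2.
Differentiate the relation implicitly: treat y = y(x) and apply the chain rule, so every y-derivative picks up a y' = dy/dx factor.

With everything moved to the left-hand side, differentiate term by term:
  d/dx[x^2/9] = 2x/9
  d/dx[-y^2/16] = -y·y'/8
  d/dx[-2] = 0

Separating the contributions that come from x directly and those that come through y:
  without y':      2x/9
  multiplying y':  -y/8

so (2x/9) + (-y/8)·y' = 0, and therefore
  dy/dx = -(2x/9)/(-y/8) = 16x/(9y)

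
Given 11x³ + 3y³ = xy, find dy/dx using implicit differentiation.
Differentiate both sides with respect to x, treating y as y(x). By the chain rule, any term containing y contributes a factor of y' = dy/dx when we differentiate it.

Move every term to one side and write the relation as F(x, y) = 0. Term by term,
  d/dx[11x^3] = 33x^2
  d/dx[-xy] = -x·y' - y
  d/dx[3y^3] = 9y^2·y'

The pieces without y' make up ∂F/∂x and the coefficient of y' is ∂F/∂y:
  ∂F/∂x = 33x^2 - y,
  ∂F/∂y = -x + 9y^2.

Since d/dx[F] = ∂F/∂x + (∂F/∂y)·y' = 0, solve for y':
  (∂F/∂y)·y' = -∂F/∂x
  dy/dx = -(∂F/∂x)/(∂F/∂y) = -(33x^2 - y)/(-x + 9y^2) = (33x^2 - y)/(x - 9y^2)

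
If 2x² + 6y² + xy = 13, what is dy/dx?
Take d/dx of both sides. Since y is implicitly a function of x, the chain rule attaches a y' = dy/dx factor whenever we differentiate through y.

Set F(x, y) = (left side) − (right side), so the curve is F = 0. Differentiating each term of F:
  d/dx[2x^2] = 4x
  d/dx[xy] = x·y' + y
  d/dx[6y^2] = 12y·y'
  d/dx[-13] = 0

Collecting, the y'-free part is the partial derivative in x and the y' coefficient is the partial derivative in y:
  ∂F/∂x = 4x + y
  ∂F/∂y = x + 12y

so d/dx[F(x, y(x))] = ∂F/∂x + (∂F/∂y)·y' = 0. Rearranging,
  dy/dx = -(∂F/∂x)/(∂F/∂y) = -(4x + y)/(x + 12y) = (-4x - y)/(x + 12y)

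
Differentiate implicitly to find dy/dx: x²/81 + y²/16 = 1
Differentiate both sides with respect to x, treating y as y(x). By the chain rule, any term containing y contributes a factor of y' = dy/dx when we differentiate it.

Move every term to one side and write the relation as F(x, y) = 0. Term by term,
  d/dx[x^2/81] = 2x/81
  d/dx[y^2/16] = y·y'/8
  d/dx[-1] = 0

The pieces without y' make up ∂F/∂x and the coefficient of y' is ∂F/∂y:
  ∂F/∂x = 2x/81,
  ∂F/∂y = y/8.

Since d/dx[F] = ∂F/∂x + (∂F/∂y)·y' = 0, solve for y':
  (∂F/∂y)·y' = -∂F/∂x
  dy/dx = -(∂F/∂x)/(∂F/∂y) = -(2x/81)/(y/8) = -16x/(81y)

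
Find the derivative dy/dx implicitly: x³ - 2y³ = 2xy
Differentiate both sides with respect to x, treating y as y(x). By the chain rule, any term containing y contributes a factor of y' = dy/dx when we differentiate it.

Move every term to one side and write the relation as F(x, y) = 0. Term by term,
  d/dx[x^3] = 3x^2
  d/dx[-2xy] = -2x·y' - 2y
  d/dx[-2y^3] = -6y^2·y'

The pieces without y' make up ∂F/∂x and the coefficient of y' is ∂F/∂y:
  ∂F/∂x = 3x^2 - 2y,
  ∂F/∂y = -2x - 6y^2.

Since d/dx[F] = ∂F/∂x + (∂F/∂y)·y' = 0, solve for y':
  (∂F/∂y)·y' = -∂F/∂x
  dy/dx = -(∂F/∂x)/(∂F/∂y) = -(3x^2 - 2y)/(-2x - 6y^2) = (3x^2/2 - y)/(x + 3y^2)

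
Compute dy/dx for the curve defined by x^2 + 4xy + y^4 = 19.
Differentiate the relation implicitly: treat y = y(x) and apply the chain rule, so every y-derivative picks up a y' = dy/dx factor.

With everything moved to the left-hand side, differentiate term by term:
  d/dx[x^2] = 2x
  d/dx[4xy] = 4x·y' + 4y
  d/dx[y^4] = 4y^3·y'
  d/dx[-19] = 0

Separating the contributions that come from x directly and those that come through y:
  without y':      2x + 4y
  multiplying y':  4x + 4y^3

so (2x + 4y) + (4x + 4y^3)·y' = 0, and therefore
  dy/dx = -(2x + 4y)/(4x + 4y^3) = (-x/2 - y)/(x + y^3)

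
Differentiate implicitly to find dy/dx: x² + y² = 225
Differentiate the relation implicitly: treat y = y(x) and apply the chain rule, so every y-derivative picks up a y' = dy/dx factor.

With everything moved to the left-hand side, differentiate term by term:
  d/dx[x^2] = 2x
  d/dx[y^2] = 2y·y'
  d/dx[-225] = 0

Separating the contributions that come from x directly and those that come through y:
  without y':      2x
  multiplying y':  2y

so (2x) + (2y)·y' = 0, and therefore
  dy/dx = -(2x)/(2y) = -x/y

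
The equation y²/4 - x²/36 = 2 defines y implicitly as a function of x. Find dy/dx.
Apply d/dx to both sides, remembering that y depends on x. Each occurrence of y therefore brings in a y' = dy/dx via the chain rule.

With F(x, y) equal to the left-hand side minus the right, differentiate F term by term:
  d/dx[-x^2/36] = -x/18
  d/dx[y^2/4] = y·y'/2
  d/dx[-2] = 0
Adding these up, d/dx[F] = 0 becomes
  (-x/18) + (y/2)·y' = 0,
so isolating y',
  dy/dx = -(-x/18)/(y/2) = x/(9y)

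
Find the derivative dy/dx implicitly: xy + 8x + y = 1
Apply d/dx to both sides, remembering that y depends on x. Each occurrence of y therefore brings in a y' = dy/dx via the chain rule.

With F(x, y) equal to the left-hand side minus the right, differentiate F term by term:
  d/dx[xy] = x·y' + y
  d/dx[8x] = 8
  d/dx[y] = y'
  d/dx[-1] = 0
Adding these up, d/dx[F] = 0 becomes
  (y + 8) + (x + 1)·y' = 0,
so isolating y',
  dy/dx = -(y + 8)/(x + 1) = (-y - 8)/(x + 1)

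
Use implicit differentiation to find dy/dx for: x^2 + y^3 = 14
Differentiate both sides with respect to x, treating y as y(x). By the chain rule, any term containing y contributes a factor of y' = dy/dx when we differentiate it.

Move every term to one side and write the relation as F(x, y) = 0. Term by term,
  d/dx[x^2] = 2x
  d/dx[y^3] = 3y^2·y'
  d/dx[-14] = 0

The pieces without y' make up ∂F/∂x and the coefficient of y' is ∂F/∂y:
  ∂F/∂x = 2x,
  ∂F/∂y = 3y^2.

Since d/dx[F] = ∂F/∂x + (∂F/∂y)·y' = 0, solve for y':
  (∂F/∂y)·y' = -∂F/∂x
  dy/dx = -(∂F/∂x)/(∂F/∂y) = -(2x)/(3y^2) = -2x/(3y^2)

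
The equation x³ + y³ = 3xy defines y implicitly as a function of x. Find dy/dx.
Apply d/dx to both sides, remembering that y depends on x. Each occurrence of y therefore brings in a y' = dy/dx via the chain rule.

With F(x, y) equal to the left-hand side minus the right, differentiate F term by term:
  d/dx[x^3] = 3x^2
  d/dx[-3xy] = -3x·y' - 3y
  d/dx[y^3] = 3y^2·y'
Adding these up, d/dx[F] = 0 becomes
  (3x^2 - 3y) + (-3x + 3y^2)·y' = 0,
so isolating y',
  dy/dx = -(3x^2 - 3y)/(-3x + 3y^2) = (x^2 - y)/(x - y^2)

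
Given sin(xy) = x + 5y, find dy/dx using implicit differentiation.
Apply d/dx to both sides, remembering that y depends on x. Each occurrence of y therefore brings in a y' = dy/dx via the chain rule.

With F(x, y) equal to the left-hand side minus the right, differentiate F term by term:
  d/dx[-x] = -1
  d/dx[-5y] = -5·y'
  d/dx[sin(xy)] = (x·y' + y)·cos(xy)
Adding these up, d/dx[F] = 0 becomes
  (y·cos(xy) - 1) + (x·cos(xy) - 5)·y' = 0,
so isolating y',
  dy/dx = -(y·cos(xy) - 1)/(x·cos(xy) - 5) = (-y·cos(xy) + 1)/(x·cos(xy) - 5)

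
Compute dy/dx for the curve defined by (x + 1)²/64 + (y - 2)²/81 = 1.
Differentiate the relation implicitly: treat y = y(x) and apply the chain rule, so every y-derivative picks up a y' = dy/dx factor.

With everything moved to the left-hand side, differentiate term by term:
  d/dx[(x + 1)^2/64] = x/32 + 1/32
  d/dx[(y - 2)^2/81] = 2·y'(y - 2)/81
  d/dx[-1] = 0

Separating the contributions that come from x directly and those that come through y:
  without y':      x/32 + 1/32
  multiplying y':  2y/81 - 4/81

so (x/32 + 1/32) + (2y/81 - 4/81)·y' = 0, and therefore
  dy/dx = -(x/32 + 1/32)/(2y/81 - 4/81)
        = -((x + 1)/32)/(2(y - 2)/81) = 81(-x - 1)/(64(y - 2))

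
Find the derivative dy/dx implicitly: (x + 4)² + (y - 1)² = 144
Apply d/dx to both sides, remembering that y depends on x. Each occurrence of y therefore brings in a y' = dy/dx via the chain rule.

With F(x, y) equal to the left-hand side minus the right, differentiate F term by term:
  d/dx[(x + 4)^2] = 2x + 8
  d/dx[(y - 1)^2] = 2·y'(y - 1)
  d/dx[-144] = 0
Adding these up, d/dx[F] = 0 becomes
  (2x + 8) + (2y - 2)·y' = 0,
so isolating y',
  dy/dx = -(2x + 8)/(2y - 2) = (-x - 4)/(y - 1)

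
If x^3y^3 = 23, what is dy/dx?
Take d/dx of both sides. Since y is implicitly a function of x, the chain rule attaches a y' = dy/dx factor whenever we differentiate through y.

Set F(x, y) = (left side) − (right side), so the curve is F = 0. Differentiating each term of F:
  d/dx[x^3y^3] = 3x^3y^2·y' + 3x^2y^3
  d/dx[-23] = 0

Collecting, the y'-free part is the partial derivative in x and the y' coefficient is the partial derivative in y:
  ∂F/∂x = 3x^2y^3
  ∂F/∂y = 3x^3y^2

so d/dx[F(x, y(x))] = ∂F/∂x + (∂F/∂y)·y' = 0. Rearranging,
  dy/dx = -(∂F/∂x)/(∂F/∂y) = -(3x^2y^3)/(3x^3y^2) = -y/x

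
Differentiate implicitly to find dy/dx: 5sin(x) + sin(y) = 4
Apply d/dx to both sides, remembering that y depends on x. Each occurrence of y therefore brings in a y' = dy/dx via the chain rule.

With F(x, y) equal to the left-hand side minus the right, differentiate F term by term:
  d/dx[5sin(x)] = 5cos(x)
  d/dx[sin(y)] = y'·cos(y)
  d/dx[-4] = 0
Adding these up, d/dx[F] = 0 becomes
  (5cos(x)) + (cos(y))·y' = 0,
so isolating y',
  dy/dx = -(5cos(x))/(cos(y)) = -5cos(x)/cos(y)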